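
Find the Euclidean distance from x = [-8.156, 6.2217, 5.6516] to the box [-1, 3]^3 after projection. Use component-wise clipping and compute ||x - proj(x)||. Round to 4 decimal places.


Project each component onto [-1, 3].
clip(-8.156) = -1.0, clip(6.2217) = 3.0, clip(5.6516) = 3.0
Projection = [-1.0, 3.0, 3.0]
Squared diffs: [51.2083, 10.3794, 7.031]
Distance = sqrt(68.6187) = 8.2836


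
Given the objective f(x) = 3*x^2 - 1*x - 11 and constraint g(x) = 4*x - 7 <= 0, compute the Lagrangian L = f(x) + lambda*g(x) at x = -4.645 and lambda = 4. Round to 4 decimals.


Step 1: Evaluate f(x).
f(-4.645) = 3*(-4.645)^2 - 1*(-4.645) - 11 = 58.3731
Step 2: Evaluate g(x).
g(-4.645) = 4*-4.645 - 7 = -25.58
Step 3: Compute Lagrangian.
L = 58.3731 + 4*-25.58 = -43.9469


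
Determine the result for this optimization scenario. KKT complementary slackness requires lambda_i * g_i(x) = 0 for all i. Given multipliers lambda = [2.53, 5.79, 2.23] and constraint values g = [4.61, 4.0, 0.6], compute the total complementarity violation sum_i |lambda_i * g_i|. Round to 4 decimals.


KKT complementary slackness check:
lambda_1 * g_1 = 2.53 * 4.61 = 11.6633
lambda_2 * g_2 = 5.79 * 4.0 = 23.16
lambda_3 * g_3 = 2.23 * 0.6 = 1.338
Total violation = 11.6633 + 23.16 + 1.338 = 36.1613


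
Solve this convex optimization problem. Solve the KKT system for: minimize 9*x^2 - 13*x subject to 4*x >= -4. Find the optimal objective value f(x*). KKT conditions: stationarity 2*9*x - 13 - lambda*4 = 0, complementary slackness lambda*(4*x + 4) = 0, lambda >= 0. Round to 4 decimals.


Step 1: Try lambda = 0 (constraint inactive).
Stationarity: 2*9*x - 13 = 0
x* = 13/(2*9) = 13/18 = 0.7222 (rounded; the exact value 13/18 is used below)
Check constraint: 4*0.7222 = 2.8888 >= -4 -- satisfied.
Step 2: Compute optimal value.
f(x*) = 9*(13/18)^2 - 13*(13/18) = -4.6944


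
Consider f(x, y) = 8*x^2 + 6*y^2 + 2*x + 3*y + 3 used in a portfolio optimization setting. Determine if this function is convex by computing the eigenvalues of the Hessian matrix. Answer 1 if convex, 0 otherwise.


The Hessian of f(x,y) = 8*x^2 + 6*y^2 + 2*x + 3*y + 3 is:
H = [[16, 0], [0, 12]]
Trace = 16 + 12 = 28
Determinant = 16*12 - (0)^2 = 192
Discriminant = (28)^2 - 4*192 = 16.0
Eigenvalues: lambda_1 = 12.0, lambda_2 = 16.0
The function is convex.

1


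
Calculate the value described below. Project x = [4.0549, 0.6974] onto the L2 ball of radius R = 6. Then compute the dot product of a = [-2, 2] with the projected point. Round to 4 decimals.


Step 1: Compute ||x|| (intermediates to 6 decimals).
||x|| = sqrt(4.0549^2 + 0.6974^2) = 4.114436
Step 2: Project.
Since ||x|| <= R, proj = x (no scaling needed).
proj(x) = [4.0549, 0.6974]
Step 3: Dot product.
a^T * proj(x) = -2*4.0549 + 2*0.6974 = -6.715


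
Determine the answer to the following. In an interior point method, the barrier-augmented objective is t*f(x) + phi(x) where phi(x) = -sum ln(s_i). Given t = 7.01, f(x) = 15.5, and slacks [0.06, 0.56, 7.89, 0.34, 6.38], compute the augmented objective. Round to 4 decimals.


Step 1: Compute log-barrier.
ln values: [-2.8134, -0.5798, 2.0656, -1.0788, 1.8532]
phi = -(-2.8134 - 0.5798 + 2.0656 - 1.0788 + 1.8532) = 0.5533
Step 2: Compute augmented objective.
t*f(x) = 7.01*15.5 = 108.655
Total = 108.655 + 0.5533 = 109.2083


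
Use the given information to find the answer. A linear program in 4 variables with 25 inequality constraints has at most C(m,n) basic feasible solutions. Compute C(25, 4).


Each vertex corresponds to some choice of n active constraints out of m, so the number of vertices is at most C(m, n) = m! / (n!(m-n)!).
m = 25, n = 4
Numerator: 25 * 24 * 23 * 22
Denominator: 4! = 24
C(25, 4) = 12650


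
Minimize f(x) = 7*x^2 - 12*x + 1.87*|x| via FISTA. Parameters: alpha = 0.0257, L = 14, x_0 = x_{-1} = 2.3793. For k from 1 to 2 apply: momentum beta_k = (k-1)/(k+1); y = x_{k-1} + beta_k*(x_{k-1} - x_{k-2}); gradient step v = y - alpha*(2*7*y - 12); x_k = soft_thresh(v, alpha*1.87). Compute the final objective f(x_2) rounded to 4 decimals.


FISTA on f(x) = 7*x^2 - 12*x + 1.87*|x|
L = 14, alpha = 0.0257
Iteration 1: beta = 0.0, y = 2.3793 + 0.0*(2.3793 - 2.3793) = 2.3793
  grad(y) = 21.3102, v = y - alpha*grad = 1.8316
  prox(v) = soft_thresh(1.8316, 0.0481) = 1.7836
Iteration 2: beta = 0.3333, y = 1.7836 + 0.3333*(1.7836 - 2.3793) = 1.585
  grad(y) = 10.1899, v = y - alpha*grad = 1.3231
  prox(v) = soft_thresh(1.3231, 0.0481) = 1.2751
f(x_2) = 7*1.2751^2 - 12*1.2751 + 1.87*|1.2751| = -1.536


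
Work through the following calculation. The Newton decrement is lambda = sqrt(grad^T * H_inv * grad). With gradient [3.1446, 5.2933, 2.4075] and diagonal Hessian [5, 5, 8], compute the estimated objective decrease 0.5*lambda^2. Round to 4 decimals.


Step 1: H is diagonal, so H^(-1) * g = [0.6289, 1.0587, 0.3009].
Step 2: g^T H^(-1) g = sum_i g_i^2 / H_ii
  = (3.1446)^2/5 + (5.2933)^2/5 + (2.4075)^2/8
  = 1.9777 + 5.6038 + 0.7245 = 8.306
Step 3: Objective decrease = 0.5 * g^T H^(-1) g = 4.153


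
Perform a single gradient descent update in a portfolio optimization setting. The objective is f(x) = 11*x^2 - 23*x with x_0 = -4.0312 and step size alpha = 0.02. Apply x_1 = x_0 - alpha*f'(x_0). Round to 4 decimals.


We compute the gradient at x_0 and apply the update.
f'(x) = 22*x - 23
f'(-4.0312) = 22*-4.0312 - 23 = -111.6864
x_1 = -4.0312 - 0.02*-111.6864 = -1.7975


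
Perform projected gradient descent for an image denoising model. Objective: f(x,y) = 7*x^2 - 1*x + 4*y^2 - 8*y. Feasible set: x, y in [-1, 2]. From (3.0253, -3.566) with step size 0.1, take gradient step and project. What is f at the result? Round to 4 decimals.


Step 1: Compute gradient at (3.0253, -3.566).
grad_x = 2*7*3.0253 - 1 = 41.3542
grad_y = 2*4*-3.566 - 8 = -36.528
Step 2: Gradient step.
x_raw = 3.0253 - 0.1*41.3542 = -1.1101
y_raw = -3.566 - 0.1*-36.528 = 0.0868
Step 3: Project onto [-1, 2].
x_proj = clip(-1.1101) = -1.0
y_proj = clip(0.0868) = 0.0868
Step 4: Evaluate f.
f(-1.0, 0.0868) = 7.3357


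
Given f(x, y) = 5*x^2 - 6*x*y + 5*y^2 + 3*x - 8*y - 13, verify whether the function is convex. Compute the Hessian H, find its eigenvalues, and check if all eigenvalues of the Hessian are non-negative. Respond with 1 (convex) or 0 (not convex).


The Hessian of f(x,y) = 5*x^2 - 6*x*y + 5*y^2 + 3*x - 8*y - 13 is:
H = [[10, -6], [-6, 10]]
Trace = 10 + 10 = 20
Determinant = 10*10 - (-6)^2 = 64
Discriminant = (20)^2 - 4*64 = 144.0
Eigenvalues: lambda_1 = 4.0, lambda_2 = 16.0
The function is convex.

1


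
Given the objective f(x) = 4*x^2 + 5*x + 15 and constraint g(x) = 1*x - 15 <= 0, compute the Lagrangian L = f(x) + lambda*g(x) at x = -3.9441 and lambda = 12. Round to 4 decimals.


Step 1: Evaluate f(x).
f(-3.9441) = 4*(-3.9441)^2 + 5*(-3.9441) + 15 = 57.5032
Step 2: Evaluate g(x).
g(-3.9441) = 1*-3.9441 - 15 = -18.9441
Step 3: Compute Lagrangian.
L = 57.5032 + 12*-18.9441 = -169.826


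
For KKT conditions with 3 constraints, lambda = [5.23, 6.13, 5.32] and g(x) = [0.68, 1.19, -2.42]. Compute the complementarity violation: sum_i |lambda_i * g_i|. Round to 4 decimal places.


KKT complementary slackness check:
lambda_1 * g_1 = 5.23 * 0.68 = 3.5564
lambda_2 * g_2 = 6.13 * 1.19 = 7.2947
lambda_3 * g_3 = 5.32 * -2.42 = -12.8744
Total violation = 3.5564 + 7.2947 + 12.8744 = 23.7255


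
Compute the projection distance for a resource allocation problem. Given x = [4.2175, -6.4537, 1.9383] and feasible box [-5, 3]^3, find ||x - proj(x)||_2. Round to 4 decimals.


Project each component onto [-5, 3].
clip(4.2175) = 3.0, clip(-6.4537) = -5.0, clip(1.9383) = 1.9383
Projection = [3.0, -5.0, 1.9383]
Squared diffs: [1.4823, 2.1132, 0.0]
Distance = sqrt(3.5955) = 1.8962


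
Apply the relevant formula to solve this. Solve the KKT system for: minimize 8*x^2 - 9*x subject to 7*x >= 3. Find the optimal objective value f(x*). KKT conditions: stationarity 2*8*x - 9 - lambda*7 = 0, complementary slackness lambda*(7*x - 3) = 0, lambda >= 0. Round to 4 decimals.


Step 1: Try lambda = 0 (constraint inactive).
Stationarity: 2*8*x - 9 = 0
x* = 9/(2*8) = 0.5625
Check constraint: 7*0.5625 = 3.9375 >= 3 -- satisfied.
Step 2: Compute optimal value.
f(x*) = 8*0.5625^2 - 9*0.5625 = -2.5313


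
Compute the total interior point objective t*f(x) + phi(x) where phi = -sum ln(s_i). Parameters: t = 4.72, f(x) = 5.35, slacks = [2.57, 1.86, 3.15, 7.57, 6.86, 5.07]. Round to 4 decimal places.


Step 1: Compute log-barrier.
ln values: [0.9439, 0.6206, 1.1474, 2.0242, 1.9257, 1.6233]
phi = -(0.9439 + 0.6206 + 1.1474 + 2.0242 + 1.9257 + 1.6233) = -8.2851
Step 2: Compute augmented objective.
t*f(x) = 4.72*5.35 = 25.252
Total = 25.252 - 8.2851 = 16.9669


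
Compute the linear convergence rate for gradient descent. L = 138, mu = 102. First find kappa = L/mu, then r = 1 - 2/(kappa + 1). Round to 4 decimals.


Step 1: Compute the condition number.
kappa = L/mu = 138/102 = 1.3529
Step 2: Compute the convergence rate.
r = 1 - 2/(kappa + 1) = 1 - 2*mu/(L + mu) = (L - mu)/(L + mu) = 36/240 = 0.15


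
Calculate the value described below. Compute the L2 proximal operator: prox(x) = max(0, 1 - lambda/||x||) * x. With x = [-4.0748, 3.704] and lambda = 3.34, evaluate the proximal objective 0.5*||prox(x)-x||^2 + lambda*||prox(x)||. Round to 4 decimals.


Step 1: Compute ||x||.
||x|| = 5.5067
Step 2: Compute scaling factor.
scale = max(0, 1 - 3.34/5.5067) = 0.3935
Step 3: prox(x) = [-1.6033, 1.4574]
||prox(x)|| = 2.1667
Step 4: Proximal objective.
0.5*||prox-x||^2 = 5.5778
lambda*||prox|| = 7.2368
Total = 12.8145


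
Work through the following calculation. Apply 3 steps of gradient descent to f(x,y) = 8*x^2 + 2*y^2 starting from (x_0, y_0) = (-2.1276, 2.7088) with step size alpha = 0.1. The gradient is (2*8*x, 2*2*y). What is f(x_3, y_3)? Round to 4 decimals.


Gradient descent on f(x,y) = 8*x^2 + 2*y^2.
Starting point: (-2.1276, 2.7088), alpha = 0.1
Step 1: grad_x = 2*8*-2.1276 = -34.0416, grad_y = 2*2*2.7088 = 10.8352
  x_1 = -2.1276 - 0.1*-34.0416 = 1.2766
  y_1 = 2.7088 - 0.1*10.8352 = 1.6253
Step 2: grad_x = 2*8*1.2766 = 20.425, grad_y = 2*2*1.6253 = 6.5011
  x_2 = 1.2766 - 0.1*20.425 = -0.7659
  y_2 = 1.6253 - 0.1*6.5011 = 0.9752
Step 3: grad_x = 2*8*-0.7659 = -12.255, grad_y = 2*2*0.9752 = 3.9007
  x_3 = -0.7659 - 0.1*-12.255 = 0.4596
  y_3 = 0.9752 - 0.1*3.9007 = 0.5851
f(0.4596, 0.5851) = 8*0.4596^2 + 2*0.5851^2 = 2.3743


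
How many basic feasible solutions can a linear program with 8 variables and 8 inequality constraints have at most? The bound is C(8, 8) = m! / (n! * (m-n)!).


Each vertex corresponds to some choice of n active constraints out of m, so the number of vertices is at most C(m, n) = m! / (n!(m-n)!).
m = 8, n = 8
Numerator: 8 * 7 * 6 * 5 * 4 * 3 * 2 * 1
Denominator: 8! = 40320
C(8, 8) = 1


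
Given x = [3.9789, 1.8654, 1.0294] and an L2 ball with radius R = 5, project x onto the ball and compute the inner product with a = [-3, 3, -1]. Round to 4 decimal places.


Step 1: Compute ||x|| (intermediates to 6 decimals).
||x|| = sqrt(3.9789^2 + 1.8654^2 + 1.0294^2) = 4.513427
Step 2: Project.
Since ||x|| <= R, proj = x (no scaling needed).
proj(x) = [3.9789, 1.8654, 1.0294]
Step 3: Dot product.
a^T * proj(x) = -3*3.9789 + 3*1.8654 - 1*1.0294 = -7.3699


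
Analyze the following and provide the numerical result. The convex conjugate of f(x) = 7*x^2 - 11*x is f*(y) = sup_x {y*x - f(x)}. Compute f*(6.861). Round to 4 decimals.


f*(y) = sup_x {y*x - a*x^2 - b*x} = sup_x {(y-b)*x - a*x^2}
FOC: (y - b) - 2a*x = 0 => x* = (y - b)/(2a)
x* = (6.861 + 11)/(2*7) = 1.2758
f*(6.861) = (y-b)^2/(4a) = (6.861 + 11)^2/(4*7)
= 319.0153/28 = 11.3934


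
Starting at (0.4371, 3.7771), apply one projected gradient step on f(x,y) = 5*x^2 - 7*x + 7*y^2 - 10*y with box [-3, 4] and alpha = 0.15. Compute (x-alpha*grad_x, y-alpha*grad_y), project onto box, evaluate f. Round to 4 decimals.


Step 1: Compute gradient at (0.4371, 3.7771).
grad_x = 2*5*0.4371 - 7 = -2.629
grad_y = 2*7*3.7771 - 10 = 42.8794
Step 2: Gradient step.
x_raw = 0.4371 - 0.15*-2.629 = 0.8315
y_raw = 3.7771 - 0.15*42.8794 = -2.6548
Step 3: Project onto [-3, 4].
x_proj = clip(0.8315) = 0.8315
y_proj = clip(-2.6548) = -2.6548
Step 4: Evaluate f.
f(0.8315, -2.6548) = 73.5206


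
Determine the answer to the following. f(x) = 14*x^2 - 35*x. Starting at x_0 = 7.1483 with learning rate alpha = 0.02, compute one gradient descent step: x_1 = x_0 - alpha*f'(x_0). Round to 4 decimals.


We compute the gradient at x_0 and apply the update.
f'(x) = 28*x - 35
f'(7.1483) = 28*7.1483 - 35 = 165.1524
x_1 = 7.1483 - 0.02*165.1524 = 3.8453


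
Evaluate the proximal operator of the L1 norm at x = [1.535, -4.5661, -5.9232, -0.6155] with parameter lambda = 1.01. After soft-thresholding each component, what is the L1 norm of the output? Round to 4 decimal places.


Soft-thresholding with lambda = 1.01:
prox(1.535) = sign(1.535)*max(|1.535| - 1.01, 0) = 0.525
prox(-4.5661) = sign(-4.5661)*max(|-4.5661| - 1.01, 0) = -3.5561
prox(-5.9232) = sign(-5.9232)*max(|-5.9232| - 1.01, 0) = -4.9132
prox(-0.6155) = sign(-0.6155)*max(|-0.6155| - 1.01, 0) = 0.0
prox(x) = [0.525, -3.5561, -4.9132, 0.0]
||prox(x)||_1 = 0.525 + 3.5561 + 4.9132 + 0.0 = 8.9943


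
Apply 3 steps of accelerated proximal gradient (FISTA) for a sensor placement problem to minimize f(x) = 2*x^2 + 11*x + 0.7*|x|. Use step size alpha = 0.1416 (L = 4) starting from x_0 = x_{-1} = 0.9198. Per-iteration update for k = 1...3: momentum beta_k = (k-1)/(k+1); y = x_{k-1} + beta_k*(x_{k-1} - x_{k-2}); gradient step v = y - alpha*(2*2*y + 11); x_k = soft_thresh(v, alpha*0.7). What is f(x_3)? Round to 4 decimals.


FISTA on f(x) = 2*x^2 + 11*x + 0.7*|x|
L = 4, alpha = 0.1416
Iteration 1: beta = 0.0, y = 0.9198 + 0.0*(0.9198 - 0.9198) = 0.9198
  grad(y) = 14.6792, v = y - alpha*grad = -1.1588
  prox(v) = soft_thresh(-1.1588, 0.0991) = -1.0597
Iteration 2: beta = 0.3333, y = -1.0597 + 0.3333*(-1.0597 - 0.9198) = -1.7195
  grad(y) = 4.1221, v = y - alpha*grad = -2.3032
  prox(v) = soft_thresh(-2.3032, 0.0991) = -2.204
Iteration 3: beta = 0.5, y = -2.204 + 0.5*(-2.204 + 1.0597) = -2.7762
  grad(y) = -0.105, v = y - alpha*grad = -2.7614
  prox(v) = soft_thresh(-2.7614, 0.0991) = -2.6623
f(x_3) = 2*(-2.6623)^2 + 11*(-2.6623) + 0.7*|-2.6623| = -13.246


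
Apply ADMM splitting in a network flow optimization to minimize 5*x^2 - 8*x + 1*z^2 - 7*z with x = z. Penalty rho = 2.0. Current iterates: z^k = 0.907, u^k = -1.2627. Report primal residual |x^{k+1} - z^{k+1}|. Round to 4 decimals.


ADMM iteration with rho = 2.0, z^k = 0.907, u^k = -1.2627
Step 1: x-update.
Minimize 5*x^2 - 8*x + (2.0/2)*(x - 0.907 - 1.2627)^2
FOC: (2*5 + 2.0)*x = 8 + 2.0*(0.907 + 1.2627)
x^{k+1} = 1.0283
Step 2: z-update.
Minimize 1*z^2 - 7*z + (2.0/2)*(1.0283 - z - 1.2627)^2
FOC: (2*1 + 2.0)*z = 7 + 2.0*(1.0283 - 1.2627)
z^{k+1} = 1.6328
Step 3: u-update.
u^{k+1} = -1.2627 + 1.0283 - 1.6328 = -1.8672
Step 4: Primal residual = |1.0283 - 1.6328| = 0.6045


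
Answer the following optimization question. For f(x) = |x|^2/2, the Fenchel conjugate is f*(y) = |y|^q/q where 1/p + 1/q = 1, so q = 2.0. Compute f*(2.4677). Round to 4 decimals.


The conjugate exponent q satisfies 1/p + 1/q = 1.
p = 2, so q = 2/(2 - 1) = 2.0
|y|^q = 2.4677^2.0 = 6.0895
f*(2.4677) = 6.0895 / 2.0 = 3.0448


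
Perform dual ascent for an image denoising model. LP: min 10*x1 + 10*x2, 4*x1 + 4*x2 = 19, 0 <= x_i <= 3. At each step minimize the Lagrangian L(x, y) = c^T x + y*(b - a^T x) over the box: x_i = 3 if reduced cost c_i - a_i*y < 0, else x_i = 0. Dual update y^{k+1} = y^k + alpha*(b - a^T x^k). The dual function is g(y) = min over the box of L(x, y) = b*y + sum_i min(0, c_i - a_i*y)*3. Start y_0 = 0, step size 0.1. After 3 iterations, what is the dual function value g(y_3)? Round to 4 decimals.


Dual ascent for LP: min 10*x1 + 10*x2, 4*x1 + 4*x2 = 19, 0 <= x_i <= 3
Step 1: y^k = 0.0, reduced costs: (10.0, 10.0)
  x^k = (0.0, 0.0), subgradient = b - a^T x = 19.0
  y^{k+1} = 0.0 + 0.1*19.0 = 1.9
Step 2: y^k = 1.9, reduced costs: (2.4, 2.4)
  x^k = (0.0, 0.0), subgradient = b - a^T x = 19.0
  y^{k+1} = 1.9 + 0.1*19.0 = 3.8
Step 3: y^k = 3.8, reduced costs: (-5.2, -5.2)
  x^k = (3.0, 3.0), subgradient = b - a^T x = -5.0
  y^{k+1} = 3.8 + 0.1*-5.0 = 3.3
Dual objective at y_3 = 3.3: reduced costs (-3.2, -3.2), box minimizer x = (3.0, 3.0)
g(y_3) = b*y + (c1 - a1*y)*x1 + (c2 - a2*y)*x2 = 19*3.3 + (-3.2)*3.0 + (-3.2)*3.0 = 62.7 - 9.6 - 9.6 = 43.5


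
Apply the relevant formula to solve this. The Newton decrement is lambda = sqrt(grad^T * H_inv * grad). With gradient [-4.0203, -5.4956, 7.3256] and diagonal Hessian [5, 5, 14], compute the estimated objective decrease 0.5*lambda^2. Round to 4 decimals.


Step 1: H is diagonal, so H^(-1) * g = [-0.8041, -1.0991, 0.5233].
Step 2: g^T H^(-1) g = sum_i g_i^2 / H_ii
  = (-4.0203)^2/5 + (-5.4956)^2/5 + (7.3256)^2/14
  = 3.2326 + 6.0403 + 3.8332 = 13.1061
Step 3: Objective decrease = 0.5 * g^T H^(-1) g = 6.553


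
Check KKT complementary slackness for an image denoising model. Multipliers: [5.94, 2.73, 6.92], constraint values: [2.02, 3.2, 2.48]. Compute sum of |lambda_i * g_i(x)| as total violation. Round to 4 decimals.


KKT complementary slackness check:
lambda_1 * g_1 = 5.94 * 2.02 = 11.9988
lambda_2 * g_2 = 2.73 * 3.2 = 8.736
lambda_3 * g_3 = 6.92 * 2.48 = 17.1616
Total violation = 11.9988 + 8.736 + 17.1616 = 37.8964


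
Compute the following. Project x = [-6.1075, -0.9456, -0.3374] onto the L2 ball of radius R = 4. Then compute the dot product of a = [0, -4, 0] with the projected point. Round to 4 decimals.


Step 1: Compute ||x|| (intermediates to 6 decimals).
||x|| = sqrt((-6.1075)^2 + (-0.9456)^2 + (-0.3374)^2) = 6.189471
Step 2: Project.
Since ||x|| > R, scale = R/||x|| = 4/6.189471 = 0.646259, proj(x) = scale * x
proj(x) = [-3.947027, -0.611103, -0.218048]
Step 3: Dot product.
a^T * proj(x) = 0*(-3.947027) - 4*(-0.611103) + 0*(-0.218048) = 2.4444


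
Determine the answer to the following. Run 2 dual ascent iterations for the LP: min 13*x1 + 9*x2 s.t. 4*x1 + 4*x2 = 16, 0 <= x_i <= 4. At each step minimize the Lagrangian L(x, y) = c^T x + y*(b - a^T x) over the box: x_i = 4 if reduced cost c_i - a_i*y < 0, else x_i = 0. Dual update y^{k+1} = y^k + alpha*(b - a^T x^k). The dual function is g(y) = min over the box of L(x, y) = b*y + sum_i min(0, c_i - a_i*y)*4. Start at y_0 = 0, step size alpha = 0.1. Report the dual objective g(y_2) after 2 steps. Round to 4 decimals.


Dual ascent for LP: min 13*x1 + 9*x2, 4*x1 + 4*x2 = 16, 0 <= x_i <= 4
Step 1: y^k = 0.0, reduced costs: (13.0, 9.0)
  x^k = (0.0, 0.0), subgradient = b - a^T x = 16.0
  y^{k+1} = 0.0 + 0.1*16.0 = 1.6
Step 2: y^k = 1.6, reduced costs: (6.6, 2.6)
  x^k = (0.0, 0.0), subgradient = b - a^T x = 16.0
  y^{k+1} = 1.6 + 0.1*16.0 = 3.2
Dual objective at y_2 = 3.2: reduced costs (0.2, -3.8), box minimizer x = (0.0, 4.0)
g(y_2) = b*y + (c1 - a1*y)*x1 + (c2 - a2*y)*x2 = 16*3.2 + 0.2*0.0 + (-3.8)*4.0 = 51.2 + 0.0 - 15.2 = 36.0


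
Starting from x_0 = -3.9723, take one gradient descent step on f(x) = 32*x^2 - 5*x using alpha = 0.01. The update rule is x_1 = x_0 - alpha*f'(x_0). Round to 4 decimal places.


We compute the gradient at x_0 and apply the update.
f'(x) = 64*x - 5
f'(-3.9723) = 64*-3.9723 - 5 = -259.2272
x_1 = -3.9723 - 0.01*-259.2272 = -1.38


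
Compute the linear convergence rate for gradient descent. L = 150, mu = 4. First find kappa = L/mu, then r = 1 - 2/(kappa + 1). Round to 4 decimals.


Step 1: Compute the condition number.
kappa = L/mu = 150/4 = 37.5
Step 2: Compute the convergence rate.
r = 1 - 2/(kappa + 1) = 1 - 2*mu/(L + mu) = (L - mu)/(L + mu) = 146/154 = 0.9481


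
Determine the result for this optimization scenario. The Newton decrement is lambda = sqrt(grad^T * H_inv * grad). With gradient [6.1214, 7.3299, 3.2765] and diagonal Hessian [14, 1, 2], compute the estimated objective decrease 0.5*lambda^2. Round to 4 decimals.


Step 1: H is diagonal, so H^(-1) * g = [0.4372, 7.3299, 1.6383].
Step 2: g^T H^(-1) g = sum_i g_i^2 / H_ii
  = (6.1214)^2/14 + (7.3299)^2/1 + (3.2765)^2/2
  = 2.6765 + 53.7274 + 5.3677 = 61.7717
Step 3: Objective decrease = 0.5 * g^T H^(-1) g = 30.8858


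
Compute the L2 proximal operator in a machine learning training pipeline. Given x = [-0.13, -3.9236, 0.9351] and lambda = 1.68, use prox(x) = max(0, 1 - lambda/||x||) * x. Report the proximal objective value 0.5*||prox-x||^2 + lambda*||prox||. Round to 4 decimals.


Step 1: Compute ||x||.
||x|| = 4.0356
Step 2: Compute scaling factor.
scale = max(0, 1 - 1.68/4.0356) = 0.5837
Step 3: prox(x) = [-0.0759, -2.2902, 0.5458]
||prox(x)|| = 2.3556
Step 4: Proximal objective.
0.5*||prox-x||^2 = 1.4112
lambda*||prox|| = 3.9574
Total = 5.3686


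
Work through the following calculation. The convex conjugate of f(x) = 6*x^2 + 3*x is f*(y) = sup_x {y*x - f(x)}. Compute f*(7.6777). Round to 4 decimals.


f*(y) = sup_x {y*x - a*x^2 - b*x} = sup_x {(y-b)*x - a*x^2}
FOC: (y - b) - 2a*x = 0 => x* = (y - b)/(2a)
x* = (7.6777 - 3)/(2*6) = 0.3898
f*(7.6777) = (y-b)^2/(4a) = (7.6777 - 3)^2/(4*6)
= 21.8809/24 = 0.9117


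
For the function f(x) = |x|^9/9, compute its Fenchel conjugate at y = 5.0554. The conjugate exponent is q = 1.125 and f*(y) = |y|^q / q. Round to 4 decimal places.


The conjugate exponent q satisfies 1/p + 1/q = 1.
p = 9, so q = 9/(9 - 1) = 1.125
|y|^q = 5.0554^1.125 = 6.1905
f*(5.0554) = 6.1905 / 1.125 = 5.5027


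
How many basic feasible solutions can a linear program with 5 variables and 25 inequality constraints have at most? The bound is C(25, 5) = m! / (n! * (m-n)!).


Each vertex corresponds to some choice of n active constraints out of m, so the number of vertices is at most C(m, n) = m! / (n!(m-n)!).
m = 25, n = 5
Numerator: 25 * 24 * 23 * 22 * 21
Denominator: 5! = 120
C(25, 5) = 53130


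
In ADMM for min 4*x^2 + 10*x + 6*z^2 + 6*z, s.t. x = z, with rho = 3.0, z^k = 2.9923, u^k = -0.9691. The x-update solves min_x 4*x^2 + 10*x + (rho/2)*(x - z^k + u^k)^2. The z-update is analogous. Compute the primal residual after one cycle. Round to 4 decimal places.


ADMM iteration with rho = 3.0, z^k = 2.9923, u^k = -0.9691
Step 1: x-update.
Minimize 4*x^2 + 10*x + (3.0/2)*(x - 2.9923 - 0.9691)^2
FOC: (2*4 + 3.0)*x = -10 + 3.0*(2.9923 + 0.9691)
x^{k+1} = 0.1713
Step 2: z-update.
Minimize 6*z^2 + 6*z + (3.0/2)*(0.1713 - z - 0.9691)^2
FOC: (2*6 + 3.0)*z = -6 + 3.0*(0.1713 - 0.9691)
z^{k+1} = -0.5596
Step 3: u-update.
u^{k+1} = -0.9691 + 0.1713 + 0.5596 = -0.2382
Step 4: Primal residual = |0.1713 + 0.5596| = 0.7309


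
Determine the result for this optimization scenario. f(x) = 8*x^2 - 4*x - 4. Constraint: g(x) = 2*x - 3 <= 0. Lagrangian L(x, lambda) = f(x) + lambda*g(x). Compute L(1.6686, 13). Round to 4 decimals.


Step 1: Evaluate f(x).
f(1.6686) = 8*1.6686^2 - 4*1.6686 - 4 = 11.5994
Step 2: Evaluate g(x).
g(1.6686) = 2*1.6686 - 3 = 0.3372
Step 3: Compute Lagrangian.
L = 11.5994 + 13*0.3372 = 15.983


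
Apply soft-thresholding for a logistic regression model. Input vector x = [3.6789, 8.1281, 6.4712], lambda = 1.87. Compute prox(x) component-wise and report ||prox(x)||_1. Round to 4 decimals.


Soft-thresholding with lambda = 1.87:
prox(3.6789) = sign(3.6789)*max(|3.6789| - 1.87, 0) = 1.8089
prox(8.1281) = sign(8.1281)*max(|8.1281| - 1.87, 0) = 6.2581
prox(6.4712) = sign(6.4712)*max(|6.4712| - 1.87, 0) = 4.6012
prox(x) = [1.8089, 6.2581, 4.6012]
||prox(x)||_1 = 1.8089 + 6.2581 + 4.6012 = 12.6682


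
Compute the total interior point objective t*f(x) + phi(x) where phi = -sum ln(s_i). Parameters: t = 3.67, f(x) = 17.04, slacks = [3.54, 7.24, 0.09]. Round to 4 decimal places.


Step 1: Compute log-barrier.
ln values: [1.2641, 1.9796, -2.4079]
phi = -(1.2641 + 1.9796 - 2.4079) = -0.8358
Step 2: Compute augmented objective.
t*f(x) = 3.67*17.04 = 62.5368
Total = 62.5368 - 0.8358 = 61.701


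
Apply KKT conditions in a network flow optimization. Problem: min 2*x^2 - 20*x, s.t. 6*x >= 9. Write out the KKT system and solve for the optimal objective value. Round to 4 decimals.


Step 1: Try lambda = 0 (constraint inactive).
Stationarity: 2*2*x - 20 = 0
x* = 20/(2*2) = 5.0
Check constraint: 6*5.0 = 30.0 >= 9 -- satisfied.
Step 2: Compute optimal value.
f(x*) = 2*5.0^2 - 20*5.0 = -50.0


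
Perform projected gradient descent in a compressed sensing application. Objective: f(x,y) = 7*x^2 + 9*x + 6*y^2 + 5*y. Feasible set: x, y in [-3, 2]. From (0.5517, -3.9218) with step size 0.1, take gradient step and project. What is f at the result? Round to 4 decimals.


Step 1: Compute gradient at (0.5517, -3.9218).
grad_x = 2*7*0.5517 + 9 = 16.7238
grad_y = 2*6*-3.9218 + 5 = -42.0616
Step 2: Gradient step.
x_raw = 0.5517 - 0.1*16.7238 = -1.1207
y_raw = -3.9218 - 0.1*-42.0616 = 0.2844
Step 3: Project onto [-3, 2].
x_proj = clip(-1.1207) = -1.1207
y_proj = clip(0.2844) = 0.2844
Step 4: Evaluate f.
f(-1.1207, 0.2844) = 0.6123


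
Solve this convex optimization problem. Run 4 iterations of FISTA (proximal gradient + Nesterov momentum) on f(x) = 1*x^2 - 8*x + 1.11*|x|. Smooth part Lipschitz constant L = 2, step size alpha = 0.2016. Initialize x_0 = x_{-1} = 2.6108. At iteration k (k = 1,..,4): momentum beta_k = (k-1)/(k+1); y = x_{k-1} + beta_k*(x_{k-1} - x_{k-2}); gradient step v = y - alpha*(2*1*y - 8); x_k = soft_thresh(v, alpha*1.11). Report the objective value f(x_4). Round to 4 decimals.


FISTA on f(x) = 1*x^2 - 8*x + 1.11*|x|
L = 2, alpha = 0.2016
Iteration 1: beta = 0.0, y = 2.6108 + 0.0*(2.6108 - 2.6108) = 2.6108
  grad(y) = -2.7784, v = y - alpha*grad = 3.1709
  prox(v) = soft_thresh(3.1709, 0.2238) = 2.9471
Iteration 2: beta = 0.3333, y = 2.9471 + 0.3333*(2.9471 - 2.6108) = 3.0593
  grad(y) = -1.8815, v = y - alpha*grad = 3.4386
  prox(v) = soft_thresh(3.4386, 0.2238) = 3.2148
Iteration 3: beta = 0.5, y = 3.2148 + 0.5*(3.2148 - 2.9471) = 3.3486
  grad(y) = -1.3028, v = y - alpha*grad = 3.6113
  prox(v) = soft_thresh(3.6113, 0.2238) = 3.3875
Iteration 4: beta = 0.6, y = 3.3875 + 0.6*(3.3875 - 3.2148) = 3.4911
  grad(y) = -1.0178, v = y - alpha*grad = 3.6963
  prox(v) = soft_thresh(3.6963, 0.2238) = 3.4725
f(x_4) = 1*3.4725^2 - 8*3.4725 + 1.11*|3.4725| = -11.8673


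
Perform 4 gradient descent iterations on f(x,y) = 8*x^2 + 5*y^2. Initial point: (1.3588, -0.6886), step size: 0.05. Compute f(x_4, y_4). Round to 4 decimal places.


Gradient descent on f(x,y) = 8*x^2 + 5*y^2.
Starting point: (1.3588, -0.6886), alpha = 0.05
Step 1: grad_x = 2*8*1.3588 = 21.7408, grad_y = 2*5*-0.6886 = -6.886
  x_1 = 1.3588 - 0.05*21.7408 = 0.2718
  y_1 = -0.6886 - 0.05*-6.886 = -0.3443
Step 2: grad_x = 2*8*0.2718 = 4.3482, grad_y = 2*5*-0.3443 = -3.443
  x_2 = 0.2718 - 0.05*4.3482 = 0.0544
  y_2 = -0.3443 - 0.05*-3.443 = -0.1722
Step 3: grad_x = 2*8*0.0544 = 0.8696, grad_y = 2*5*-0.1722 = -1.7215
  x_3 = 0.0544 - 0.05*0.8696 = 0.0109
  y_3 = -0.1722 - 0.05*-1.7215 = -0.0861
Step 4: grad_x = 2*8*0.0109 = 0.1739, grad_y = 2*5*-0.0861 = -0.8608
  x_4 = 0.0109 - 0.05*0.1739 = 0.0022
  y_4 = -0.0861 - 0.05*-0.8608 = -0.043
f(0.0022, -0.043) = 8*0.0022^2 + 5*(-0.043)^2 = 0.0093


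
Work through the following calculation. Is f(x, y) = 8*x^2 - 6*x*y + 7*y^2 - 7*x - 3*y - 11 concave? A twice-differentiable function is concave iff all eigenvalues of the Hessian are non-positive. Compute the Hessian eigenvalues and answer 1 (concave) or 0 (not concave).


The Hessian of f(x,y) = 8*x^2 - 6*x*y + 7*y^2 - 7*x - 3*y - 11 is:
H = [[16, -6], [-6, 14]]
Trace = 16 + 14 = 30
Determinant = 16*14 - (-6)^2 = 188
Discriminant = (30)^2 - 4*188 = 148.0
Eigenvalues: lambda_1 = 8.9172, lambda_2 = 21.0828
The function is not concave.

0


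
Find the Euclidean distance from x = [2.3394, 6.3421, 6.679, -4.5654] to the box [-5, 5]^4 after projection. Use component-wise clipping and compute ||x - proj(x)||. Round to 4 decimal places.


Project each component onto [-5, 5].
clip(2.3394) = 2.3394, clip(6.3421) = 5.0, clip(6.679) = 5.0, clip(-4.5654) = -4.5654
Projection = [2.3394, 5.0, 5.0, -4.5654]
Squared diffs: [0.0, 1.8012, 2.819, 0.0]
Distance = sqrt(4.6202) = 2.1495


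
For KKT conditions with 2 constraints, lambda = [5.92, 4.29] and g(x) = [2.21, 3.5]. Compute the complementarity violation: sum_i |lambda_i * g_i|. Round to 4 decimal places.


KKT complementary slackness check:
lambda_1 * g_1 = 5.92 * 2.21 = 13.0832
lambda_2 * g_2 = 4.29 * 3.5 = 15.015
Total violation = 13.0832 + 15.015 = 28.0982


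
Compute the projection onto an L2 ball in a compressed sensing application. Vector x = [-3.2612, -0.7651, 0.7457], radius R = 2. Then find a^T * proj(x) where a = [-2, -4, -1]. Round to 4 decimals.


Step 1: Compute ||x|| (intermediates to 6 decimals).
||x|| = sqrt((-3.2612)^2 + (-0.7651)^2 + 0.7457^2) = 3.431745
Step 2: Project.
Since ||x|| > R, scale = R/||x|| = 2/3.431745 = 0.582794, proj(x) = scale * x
proj(x) = [-1.900608, -0.445896, 0.434589]
Step 3: Dot product.
a^T * proj(x) = -2*(-1.900608) - 4*(-0.445896) - 1*0.434589 = 5.1502


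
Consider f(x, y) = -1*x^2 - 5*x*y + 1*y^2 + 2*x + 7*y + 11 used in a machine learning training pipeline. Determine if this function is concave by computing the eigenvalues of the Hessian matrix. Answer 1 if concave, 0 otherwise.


The Hessian of f(x,y) = -1*x^2 - 5*x*y + 1*y^2 + 2*x + 7*y + 11 is:
H = [[-2, -5], [-5, 2]]
Trace = -2 + 2 = 0
Determinant = -2*2 - (-5)^2 = -29
Discriminant = (0)^2 - 4*-29 = 116.0
Eigenvalues: lambda_1 = -5.3852, lambda_2 = 5.3852
The function is not concave.

0


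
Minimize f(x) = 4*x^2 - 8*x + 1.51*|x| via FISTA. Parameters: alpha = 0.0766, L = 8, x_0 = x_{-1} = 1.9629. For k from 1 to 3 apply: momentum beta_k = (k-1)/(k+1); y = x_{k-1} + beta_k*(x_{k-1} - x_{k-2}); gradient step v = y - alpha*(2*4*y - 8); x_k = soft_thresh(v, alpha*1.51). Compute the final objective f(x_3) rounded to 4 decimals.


FISTA on f(x) = 4*x^2 - 8*x + 1.51*|x|
L = 8, alpha = 0.0766
Iteration 1: beta = 0.0, y = 1.9629 + 0.0*(1.9629 - 1.9629) = 1.9629
  grad(y) = 7.7032, v = y - alpha*grad = 1.3728
  prox(v) = soft_thresh(1.3728, 0.1157) = 1.2572
Iteration 2: beta = 0.3333, y = 1.2572 + 0.3333*(1.2572 - 1.9629) = 1.0219
  grad(y) = 0.1754, v = y - alpha*grad = 1.0085
  prox(v) = soft_thresh(1.0085, 0.1157) = 0.8928
Iteration 3: beta = 0.5, y = 0.8928 + 0.5*(0.8928 - 1.2572) = 0.7107
  grad(y) = -2.3148, v = y - alpha*grad = 0.888
  prox(v) = soft_thresh(0.888, 0.1157) = 0.7723
f(x_3) = 4*0.7723^2 - 8*0.7723 + 1.51*|0.7723| = -2.6264


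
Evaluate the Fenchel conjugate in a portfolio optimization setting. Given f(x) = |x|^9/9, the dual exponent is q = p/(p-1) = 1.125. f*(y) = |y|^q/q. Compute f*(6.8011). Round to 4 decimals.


The conjugate exponent q satisfies 1/p + 1/q = 1.
p = 9, so q = 9/(9 - 1) = 1.125
|y|^q = 6.8011^1.125 = 8.6427
f*(6.8011) = 8.6427 / 1.125 = 7.6824


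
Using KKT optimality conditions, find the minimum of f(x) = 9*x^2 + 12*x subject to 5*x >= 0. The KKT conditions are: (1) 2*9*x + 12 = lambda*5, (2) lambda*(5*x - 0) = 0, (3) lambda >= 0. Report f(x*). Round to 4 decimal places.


Step 1: Try lambda = 0 (constraint inactive).
x_unc = -12/(2*9) = -0.6667
Check: 5*-0.6667 = -3.3335 < 0 -- violated!
Step 2: Constraint must be active: 5*x = 0
x* = 0/5 = 0.0
lambda = (2*9*0.0 + 12)/5 = 2.4
Step 3: Compute optimal value.
f(x*) = 9*0.0^2 + 12*0.0 = 0.0


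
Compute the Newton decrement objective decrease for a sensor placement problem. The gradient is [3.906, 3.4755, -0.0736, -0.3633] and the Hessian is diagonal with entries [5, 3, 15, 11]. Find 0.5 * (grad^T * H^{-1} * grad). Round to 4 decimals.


Step 1: H is diagonal, so H^(-1) * g = [0.7812, 1.1585, -0.0049, -0.033].
Step 2: g^T H^(-1) g = sum_i g_i^2 / H_ii
  = (3.906)^2/5 + (3.4755)^2/3 + (-0.0736)^2/15 + (-0.3633)^2/11
  = 3.0514 + 4.0264 + 0.0004 + 0.012 = 7.0901
Step 3: Objective decrease = 0.5 * g^T H^(-1) g = 3.545


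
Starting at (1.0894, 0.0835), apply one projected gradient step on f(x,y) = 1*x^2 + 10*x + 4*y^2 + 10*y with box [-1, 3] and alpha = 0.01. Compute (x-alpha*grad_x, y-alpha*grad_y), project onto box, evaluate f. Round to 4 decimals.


Step 1: Compute gradient at (1.0894, 0.0835).
grad_x = 2*1*1.0894 + 10 = 12.1788
grad_y = 2*4*0.0835 + 10 = 10.668
Step 2: Gradient step.
x_raw = 1.0894 - 0.01*12.1788 = 0.9676
y_raw = 0.0835 - 0.01*10.668 = -0.0232
Step 3: Project onto [-1, 3].
x_proj = clip(0.9676) = 0.9676
y_proj = clip(-0.0232) = -0.0232
Step 4: Evaluate f.
f(0.9676, -0.0232) = 10.3827


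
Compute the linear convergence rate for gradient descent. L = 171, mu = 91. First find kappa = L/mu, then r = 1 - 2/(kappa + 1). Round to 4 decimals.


Step 1: Compute the condition number.
kappa = L/mu = 171/91 = 1.8791
Step 2: Compute the convergence rate.
r = 1 - 2/(kappa + 1) = 1 - 2*mu/(L + mu) = (L - mu)/(L + mu) = 80/262 = 0.3053


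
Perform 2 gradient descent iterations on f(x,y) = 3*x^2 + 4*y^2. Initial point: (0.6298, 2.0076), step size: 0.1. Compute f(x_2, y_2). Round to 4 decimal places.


Gradient descent on f(x,y) = 3*x^2 + 4*y^2.
Starting point: (0.6298, 2.0076), alpha = 0.1
Step 1: grad_x = 2*3*0.6298 = 3.7788, grad_y = 2*4*2.0076 = 16.0608
  x_1 = 0.6298 - 0.1*3.7788 = 0.2519
  y_1 = 2.0076 - 0.1*16.0608 = 0.4015
Step 2: grad_x = 2*3*0.2519 = 1.5115, grad_y = 2*4*0.4015 = 3.2122
  x_2 = 0.2519 - 0.1*1.5115 = 0.1008
  y_2 = 0.4015 - 0.1*3.2122 = 0.0803
f(0.1008, 0.0803) = 3*0.1008^2 + 4*0.0803^2 = 0.0563


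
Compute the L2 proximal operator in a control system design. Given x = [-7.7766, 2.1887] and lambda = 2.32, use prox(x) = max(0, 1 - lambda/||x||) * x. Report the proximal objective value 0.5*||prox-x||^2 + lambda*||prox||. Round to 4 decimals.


Step 1: Compute ||x||.
||x|| = 8.0787
Step 2: Compute scaling factor.
scale = max(0, 1 - 2.32/8.0787) = 0.7128
Step 3: prox(x) = [-5.5434, 1.5602]
||prox(x)|| = 5.7587
Step 4: Proximal objective.
0.5*||prox-x||^2 = 2.6912
lambda*||prox|| = 13.3602
Total = 16.0515


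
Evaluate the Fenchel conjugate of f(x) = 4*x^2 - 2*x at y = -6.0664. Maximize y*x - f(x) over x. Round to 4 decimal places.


f*(y) = sup_x {y*x - a*x^2 - b*x} = sup_x {(y-b)*x - a*x^2}
FOC: (y - b) - 2a*x = 0 => x* = (y - b)/(2a)
x* = (-6.0664 + 2)/(2*4) = -0.5083
f*(-6.0664) = (y-b)^2/(4a) = (-6.0664 + 2)^2/(4*4)
= 16.5356/16 = 1.0335


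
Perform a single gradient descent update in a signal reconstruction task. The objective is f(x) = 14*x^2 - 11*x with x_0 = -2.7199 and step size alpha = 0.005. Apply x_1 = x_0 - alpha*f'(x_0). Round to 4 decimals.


We compute the gradient at x_0 and apply the update.
f'(x) = 28*x - 11
f'(-2.7199) = 28*-2.7199 - 11 = -87.1572
x_1 = -2.7199 - 0.005*-87.1572 = -2.2841


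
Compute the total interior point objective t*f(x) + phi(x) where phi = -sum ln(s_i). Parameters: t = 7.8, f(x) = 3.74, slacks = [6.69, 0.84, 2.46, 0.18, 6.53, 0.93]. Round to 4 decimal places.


Step 1: Compute log-barrier.
ln values: [1.9006, -0.1744, 0.9002, -1.7148, 1.8764, -0.0726]
phi = -(1.9006 - 0.1744 + 0.9002 - 1.7148 + 1.8764 - 0.0726) = -2.7155
Step 2: Compute augmented objective.
t*f(x) = 7.8*3.74 = 29.172
Total = 29.172 - 2.7155 = 26.4565


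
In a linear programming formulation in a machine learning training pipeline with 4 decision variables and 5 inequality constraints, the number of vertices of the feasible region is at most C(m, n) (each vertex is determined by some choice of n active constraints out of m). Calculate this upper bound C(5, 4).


Each vertex corresponds to some choice of n active constraints out of m, so the number of vertices is at most C(m, n) = m! / (n!(m-n)!).
m = 5, n = 4
Numerator: 5 * 4 * 3 * 2
Denominator: 4! = 24
C(5, 4) = 5


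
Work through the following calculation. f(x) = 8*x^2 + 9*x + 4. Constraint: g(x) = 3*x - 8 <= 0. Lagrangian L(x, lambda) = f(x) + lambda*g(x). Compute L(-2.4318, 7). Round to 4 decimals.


Step 1: Evaluate f(x).
f(-2.4318) = 8*(-2.4318)^2 + 9*(-2.4318) + 4 = 29.423
Step 2: Evaluate g(x).
g(-2.4318) = 3*-2.4318 - 8 = -15.2954
Step 3: Compute Lagrangian.
L = 29.423 + 7*-15.2954 = -77.6448


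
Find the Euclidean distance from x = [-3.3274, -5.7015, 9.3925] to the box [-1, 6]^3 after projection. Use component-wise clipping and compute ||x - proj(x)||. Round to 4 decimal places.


Project each component onto [-1, 6].
clip(-3.3274) = -1.0, clip(-5.7015) = -1.0, clip(9.3925) = 6.0
Projection = [-1.0, -1.0, 6.0]
Squared diffs: [5.4168, 22.1041, 11.5091]
Distance = sqrt(39.03) = 6.2474


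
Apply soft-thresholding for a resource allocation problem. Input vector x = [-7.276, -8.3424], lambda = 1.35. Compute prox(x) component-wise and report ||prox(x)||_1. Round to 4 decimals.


Soft-thresholding with lambda = 1.35:
prox(-7.276) = sign(-7.276)*max(|-7.276| - 1.35, 0) = -5.926
prox(-8.3424) = sign(-8.3424)*max(|-8.3424| - 1.35, 0) = -6.9924
prox(x) = [-5.926, -6.9924]
||prox(x)||_1 = 5.926 + 6.9924 = 12.9184


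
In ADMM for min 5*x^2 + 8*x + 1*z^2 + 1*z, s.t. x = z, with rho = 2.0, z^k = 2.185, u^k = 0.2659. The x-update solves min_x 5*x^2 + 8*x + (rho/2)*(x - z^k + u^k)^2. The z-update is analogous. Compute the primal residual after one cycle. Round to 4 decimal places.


ADMM iteration with rho = 2.0, z^k = 2.185, u^k = 0.2659
Step 1: x-update.
Minimize 5*x^2 + 8*x + (2.0/2)*(x - 2.185 + 0.2659)^2
FOC: (2*5 + 2.0)*x = -8 + 2.0*(2.185 - 0.2659)
x^{k+1} = -0.3468
Step 2: z-update.
Minimize 1*z^2 + 1*z + (2.0/2)*(-0.3468 - z + 0.2659)^2
FOC: (2*1 + 2.0)*z = -1 + 2.0*(-0.3468 + 0.2659)
z^{k+1} = -0.2905
Step 3: u-update.
u^{k+1} = 0.2659 - 0.3468 + 0.2905 = 0.2095
Step 4: Primal residual = |-0.3468 + 0.2905| = 0.0564


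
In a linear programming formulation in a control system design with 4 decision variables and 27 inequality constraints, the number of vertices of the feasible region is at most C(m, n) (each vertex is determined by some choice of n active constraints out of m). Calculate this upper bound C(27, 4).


Each vertex corresponds to some choice of n active constraints out of m, so the number of vertices is at most C(m, n) = m! / (n!(m-n)!).
m = 27, n = 4
Numerator: 27 * 26 * 25 * 24
Denominator: 4! = 24
C(27, 4) = 17550


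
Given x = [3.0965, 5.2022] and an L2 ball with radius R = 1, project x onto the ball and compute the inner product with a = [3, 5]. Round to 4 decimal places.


Step 1: Compute ||x|| (intermediates to 6 decimals).
||x|| = sqrt(3.0965^2 + 5.2022^2) = 6.054023
Step 2: Project.
Since ||x|| > R, scale = R/||x|| = 1/6.054023 = 0.165179, proj(x) = scale * x
proj(x) = [0.511477, 0.859294]
Step 3: Dot product.
a^T * proj(x) = 3*0.511477 + 5*0.859294 = 5.8309


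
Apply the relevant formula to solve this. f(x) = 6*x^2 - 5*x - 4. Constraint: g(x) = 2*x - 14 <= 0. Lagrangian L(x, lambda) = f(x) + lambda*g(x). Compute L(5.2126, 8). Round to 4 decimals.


Step 1: Evaluate f(x).
f(5.2126) = 6*5.2126^2 - 5*5.2126 - 4 = 132.9642
Step 2: Evaluate g(x).
g(5.2126) = 2*5.2126 - 14 = -3.5748
Step 3: Compute Lagrangian.
L = 132.9642 + 8*-3.5748 = 104.3658


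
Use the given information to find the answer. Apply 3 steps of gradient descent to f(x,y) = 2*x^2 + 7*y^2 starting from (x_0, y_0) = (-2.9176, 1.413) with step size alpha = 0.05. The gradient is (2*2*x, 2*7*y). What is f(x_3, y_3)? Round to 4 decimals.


Gradient descent on f(x,y) = 2*x^2 + 7*y^2.
Starting point: (-2.9176, 1.413), alpha = 0.05
Step 1: grad_x = 2*2*-2.9176 = -11.6704, grad_y = 2*7*1.413 = 19.782
  x_1 = -2.9176 - 0.05*-11.6704 = -2.3341
  y_1 = 1.413 - 0.05*19.782 = 0.4239
Step 2: grad_x = 2*2*-2.3341 = -9.3363, grad_y = 2*7*0.4239 = 5.9346
  x_2 = -2.3341 - 0.05*-9.3363 = -1.8673
  y_2 = 0.4239 - 0.05*5.9346 = 0.1272
Step 3: grad_x = 2*2*-1.8673 = -7.4691, grad_y = 2*7*0.1272 = 1.7804
  x_3 = -1.8673 - 0.05*-7.4691 = -1.4938
  y_3 = 0.1272 - 0.05*1.7804 = 0.0382
f(-1.4938, 0.0382) = 2*(-1.4938)^2 + 7*0.0382^2 = 4.4731


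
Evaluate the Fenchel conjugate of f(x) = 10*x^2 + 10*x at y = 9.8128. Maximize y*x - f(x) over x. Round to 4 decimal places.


f*(y) = sup_x {y*x - a*x^2 - b*x} = sup_x {(y-b)*x - a*x^2}
FOC: (y - b) - 2a*x = 0 => x* = (y - b)/(2a)
x* = (9.8128 - 10)/(2*10) = -0.0094
f*(9.8128) = (y-b)^2/(4a) = (9.8128 - 10)^2/(4*10)
= 0.035/40 = 0.0009
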